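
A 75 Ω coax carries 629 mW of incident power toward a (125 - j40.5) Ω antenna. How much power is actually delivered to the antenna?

P_delivered ≈ 566 mW

|Γ| = |(50 − j40.5)/(200 − j40.5)| = 0.315
|Γ|² = 0.0994
P_refl = |Γ|²·P_inc = 62.5 mW, P_del = (1 − |Γ|²)·P_inc = 566 mW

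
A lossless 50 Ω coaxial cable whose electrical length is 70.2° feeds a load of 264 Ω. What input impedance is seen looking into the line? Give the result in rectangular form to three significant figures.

Z_in ≈ 10.6 − j17.3 Ω

tan(βl) = tan(70.2°) = 2.78
Z_in = Z_0·(Z_L + jZ_0·tanβl)/(Z_0 + jZ_L·tanβl)
     = 50·(264 + j139)/(50 + j733)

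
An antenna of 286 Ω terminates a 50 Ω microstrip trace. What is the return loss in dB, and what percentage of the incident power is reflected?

Γ = (286 − 50)/(286 + 50) = 0.702
RL = −20·log₁₀(0.702) = 3.07 dB
P_refl/P_inc = |Γ|² = 0.493

RL ≈ 3.07 dB; 49.3% of incident power reflected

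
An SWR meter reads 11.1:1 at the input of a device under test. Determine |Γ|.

|Γ| = (S − 1)/(S + 1) = (11.1 − 1)/(11.1 + 1) = 10.1/12.1

|Γ| ≈ 0.835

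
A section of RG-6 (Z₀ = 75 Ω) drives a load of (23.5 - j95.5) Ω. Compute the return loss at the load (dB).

RL ≈ 2.04 dB

Γ = (-51.5 − j95.5)/(98.5 − j95.5), |Γ| = 0.791
RL = −20·log₁₀|Γ| = −20·log₁₀(0.791)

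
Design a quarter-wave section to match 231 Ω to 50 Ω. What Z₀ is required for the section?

Z_qwt = √(Z_0·R_L) = √(50 × 231) = √11550

Z_qwt ≈ 107 Ω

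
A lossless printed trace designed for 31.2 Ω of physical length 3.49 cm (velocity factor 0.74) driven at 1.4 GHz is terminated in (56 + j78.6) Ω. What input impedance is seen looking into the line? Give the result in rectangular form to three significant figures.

λ = v/f = 0.74·c / 1.4 GHz = 0.159 m
βl = 2π·l/λ = 2π × 0.22 = 79.2°
tan(βl) = tan(79.2°) = 5.26
Z_in = Z_0·(Z_L + jZ_0·tanβl)/(Z_0 + jZ_L·tanβl)
     = 31.2·(56 + j243)/(-382 + j294)

Z_in ≈ 6.71 − j14.6 Ω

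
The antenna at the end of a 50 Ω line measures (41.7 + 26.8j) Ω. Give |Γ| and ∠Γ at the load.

Γ = (Z_L − Z_0)/(Z_L + Z_0) = (-8.3 + j26.8)/(91.7 + j26.8)
|Γ| = 28.1/95.5 = 0.294

Γ ≈ 0.294 ∠ 90.9°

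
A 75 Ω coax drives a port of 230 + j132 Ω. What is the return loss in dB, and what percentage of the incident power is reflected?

RL ≈ 4.26 dB; 37.5% of incident power reflected

Γ = (155 + j132)/(305 + j132), |Γ| = 0.613
RL = −20·log₁₀(0.613) = 4.26 dB
P_refl/P_inc = |Γ|² = 0.375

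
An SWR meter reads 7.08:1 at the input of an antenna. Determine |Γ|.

|Γ| = (S − 1)/(S + 1) = (7.08 − 1)/(7.08 + 1) = 6.08/8.08

|Γ| ≈ 0.752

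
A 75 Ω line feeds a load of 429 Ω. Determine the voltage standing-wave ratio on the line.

VSWR ≈ 5.72

Γ = (429 − 75)/(429 + 75) = 0.702
VSWR = (1 + 0.702)/(1 − 0.702)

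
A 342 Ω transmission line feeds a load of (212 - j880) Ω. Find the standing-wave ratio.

VSWR ≈ 12.8

Γ = (Z_L − Z_0)/(Z_L + Z_0) = (-130 − j880)/(554 − j880)
|Γ| = 890/1040 = 0.855
VSWR = (1 + |Γ|)/(1 − |Γ|) = 1.86/0.145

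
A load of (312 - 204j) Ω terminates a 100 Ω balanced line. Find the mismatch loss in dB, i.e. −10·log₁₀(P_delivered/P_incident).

Γ = (212 − j204)/(412 − j204), |Γ| = 0.64
|Γ|² = 0.41, so P_del/P_inc = 1 − |Γ|² = 0.59
ML = −10·log₁₀(1 − |Γ|²)

mismatch loss ≈ 2.29 dB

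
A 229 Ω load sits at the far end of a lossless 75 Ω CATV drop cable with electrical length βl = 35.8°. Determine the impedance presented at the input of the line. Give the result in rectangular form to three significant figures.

tan(βl) = tan(35.8°) = 0.721
Z_in = Z_0·(Z_L + jZ_0·tanβl)/(Z_0 + jZ_L·tanβl)
     = 75·(229 + j54.1)/(75 + j165)

Z_in ≈ 59.5 − j77 Ω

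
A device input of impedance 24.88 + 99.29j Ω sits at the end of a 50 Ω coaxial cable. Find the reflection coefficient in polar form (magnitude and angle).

Γ = (Z_L − Z_0)/(Z_L + Z_0) = (-25.12 + j99.29)/(74.88 + j99.29)
|Γ| = 102/124 = 0.824

Γ ≈ 0.824 ∠ 51.2°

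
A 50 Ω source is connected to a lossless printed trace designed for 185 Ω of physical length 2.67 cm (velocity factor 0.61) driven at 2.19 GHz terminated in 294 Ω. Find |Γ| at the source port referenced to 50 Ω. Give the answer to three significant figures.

|Γ| ≈ 0.502

λ = v/f = 0.61·c / 2.19 GHz = 0.0836 m
βl = 2π·l/λ = 2π × 0.32 = 115°
tan(βl) = -2.14
Z_in = Z_0·(Z_L + jZ_0·tanβl)/(Z_0 + jZ_L·tanβl) = 131 + j48 Ω
Γ_s = (Z_in − Z_s)/(Z_in + Z_s) = (80.5 + j48)/(181 + j48), |Γ_s| = 0.502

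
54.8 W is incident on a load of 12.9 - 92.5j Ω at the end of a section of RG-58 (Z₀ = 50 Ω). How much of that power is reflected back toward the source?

|Γ| = |(-37.1 − j92.5)/(62.9 − j92.5)| = 0.891
|Γ|² = 0.794
P_refl = |Γ|²·P_inc = 43.5 W, P_del = (1 − |Γ|²)·P_inc = 11.3 W

P_reflected ≈ 43.5 W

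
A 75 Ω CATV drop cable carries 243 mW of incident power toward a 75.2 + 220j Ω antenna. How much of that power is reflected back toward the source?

P_reflected ≈ 166 mW

|Γ| = |(0.2 + j220)/(150.2 + j220)| = 0.826
|Γ|² = 0.682
P_refl = |Γ|²·P_inc = 166 mW, P_del = (1 − |Γ|²)·P_inc = 77.3 mW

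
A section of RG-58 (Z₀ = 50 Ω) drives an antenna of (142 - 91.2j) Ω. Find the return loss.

RL ≈ 4.3 dB

Γ = (92 − j91.2)/(192 − j91.2), |Γ| = 0.609
RL = −20·log₁₀|Γ| = −20·log₁₀(0.609)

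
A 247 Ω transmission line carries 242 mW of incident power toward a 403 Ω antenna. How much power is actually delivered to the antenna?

Γ = (403 − 247)/(403 + 247) = 0.24
|Γ|² = 0.0576
P_refl = |Γ|²·P_inc = 13.9 mW, P_del = (1 − |Γ|²)·P_inc = 228 mW

P_delivered ≈ 228 mW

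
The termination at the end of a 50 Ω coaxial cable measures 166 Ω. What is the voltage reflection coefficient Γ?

Γ = 0.537

Γ = (Z_L − Z_0)/(Z_L + Z_0) = (166 − 50)/(166 + 50) = 116/216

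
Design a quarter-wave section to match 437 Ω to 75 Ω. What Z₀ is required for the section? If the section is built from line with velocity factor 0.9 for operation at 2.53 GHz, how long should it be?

Z_qwt = √(Z_0·R_L) = √(75 × 437) = √32780
λ = 0.9·c/f = 0.107 m, so l = λ/4 = 0.0267 m

Z_qwt ≈ 181 Ω; length ≈ 2.67 cm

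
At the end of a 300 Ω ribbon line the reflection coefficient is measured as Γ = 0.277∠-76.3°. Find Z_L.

Z_L ≈ 293 − j171 Ω

Z_L = Z_0·(1 + Γ)/(1 − Γ) = 300·(1.07 − j0.269)/(0.934 + j0.269)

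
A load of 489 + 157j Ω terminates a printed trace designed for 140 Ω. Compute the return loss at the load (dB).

Γ = (349 + j157)/(629 + j157), |Γ| = 0.59
RL = −20·log₁₀|Γ| = −20·log₁₀(0.59)

RL ≈ 4.58 dB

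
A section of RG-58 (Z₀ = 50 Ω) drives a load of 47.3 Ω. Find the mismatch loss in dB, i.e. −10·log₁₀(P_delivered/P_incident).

Γ = (47.3 − 50)/(47.3 + 50) = -0.0277
|Γ|² = 0.00077, so P_del/P_inc = 1 − |Γ|² = 0.999
ML = −10·log₁₀(1 − |Γ|²)

mismatch loss ≈ 0.00335 dB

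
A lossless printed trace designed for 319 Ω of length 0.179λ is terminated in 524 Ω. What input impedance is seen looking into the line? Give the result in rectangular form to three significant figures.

Z_in ≈ 220 − j88.5 Ω

βl = 2π × 0.179 = 64.4°
tan(βl) = tan(64.4°) = 2.09
Z_in = Z_0·(Z_L + jZ_0·tanβl)/(Z_0 + jZ_L·tanβl)
     = 319·(524 + j667)/(319 + j1100)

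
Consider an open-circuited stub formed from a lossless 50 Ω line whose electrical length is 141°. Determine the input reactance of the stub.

X_in ≈ 61.7 Ω (inductive)

tan(βl) = -0.81
For an open-circuited stub, Z_in = −jZ_0·cot(βl) = −jZ_0/tan(βl)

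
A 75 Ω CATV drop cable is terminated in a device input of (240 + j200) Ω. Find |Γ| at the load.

Γ = (Z_L − Z_0)/(Z_L + Z_0) = (165 + j200)/(315 + j200)
|Γ| = 259/373

|Γ| ≈ 0.695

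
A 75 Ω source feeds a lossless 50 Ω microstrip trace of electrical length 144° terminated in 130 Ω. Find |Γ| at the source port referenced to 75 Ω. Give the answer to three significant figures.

|Γ| ≈ 0.438

tan(βl) = -0.727
Z_in = Z_0·(Z_L + jZ_0·tanβl)/(Z_0 + jZ_L·tanβl) = 43.5 + j45.8 Ω
Γ_s = (Z_in − Z_s)/(Z_in + Z_s) = (-31.5 + j45.8)/(118 + j45.8), |Γ_s| = 0.438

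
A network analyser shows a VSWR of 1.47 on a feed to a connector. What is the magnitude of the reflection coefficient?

|Γ| ≈ 0.19

|Γ| = (S − 1)/(S + 1) = (1.47 − 1)/(1.47 + 1) = 0.47/2.47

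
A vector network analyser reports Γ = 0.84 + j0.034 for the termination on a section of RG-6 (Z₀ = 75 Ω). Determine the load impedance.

Z_L ≈ 822 + j191 Ω

Z_L = Z_0·(1 + Γ)/(1 − Γ) = 75·(1.84 + j0.034)/(0.16 − j0.034)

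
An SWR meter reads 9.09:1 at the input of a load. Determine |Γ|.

|Γ| = (S − 1)/(S + 1) = (9.09 − 1)/(9.09 + 1) = 8.09/10.1

|Γ| ≈ 0.802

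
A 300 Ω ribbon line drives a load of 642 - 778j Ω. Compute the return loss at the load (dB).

Γ = (342 − j778)/(942 − j778), |Γ| = 0.696
RL = −20·log₁₀|Γ| = −20·log₁₀(0.696)

RL ≈ 3.15 dB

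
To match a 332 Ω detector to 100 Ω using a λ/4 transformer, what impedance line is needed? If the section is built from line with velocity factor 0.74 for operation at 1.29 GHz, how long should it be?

Z_qwt = √(Z_0·R_L) = √(100 × 332) = √33200
λ = 0.74·c/f = 0.172 m, so l = λ/4 = 0.043 m

Z_qwt ≈ 182 Ω; length ≈ 4.3 cm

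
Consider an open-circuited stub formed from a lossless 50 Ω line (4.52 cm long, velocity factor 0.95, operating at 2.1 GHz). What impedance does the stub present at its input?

Z_in ≈ +j28.8 Ω

λ = v/f = 0.95·c / 2.1 GHz = 0.136 m
βl = 2π·l/λ = 2π × 0.333 = 120°
tan(βl) = -1.74
For an open-circuited stub, Z_in = −jZ_0·cot(βl) = −jZ_0/tan(βl)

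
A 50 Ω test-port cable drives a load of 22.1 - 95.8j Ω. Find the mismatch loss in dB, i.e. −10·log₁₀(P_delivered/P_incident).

Γ = (-27.9 − j95.8)/(72.1 − j95.8), |Γ| = 0.832
|Γ|² = 0.693, so P_del/P_inc = 1 − |Γ|² = 0.307
ML = −10·log₁₀(1 − |Γ|²)

mismatch loss ≈ 5.12 dB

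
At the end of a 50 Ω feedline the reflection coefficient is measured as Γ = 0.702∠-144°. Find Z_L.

Z_L ≈ 9.65 − j15.7 Ω

Z_L = Z_0·(1 + Γ)/(1 − Γ) = 50·(0.432 − j0.413)/(1.57 + j0.413)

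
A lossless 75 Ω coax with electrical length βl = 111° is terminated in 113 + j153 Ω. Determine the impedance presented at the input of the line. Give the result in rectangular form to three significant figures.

Z_in ≈ 15.9 + j3.18 Ω

tan(βl) = tan(111°) = -2.61
Z_in = Z_0·(Z_L + jZ_0·tanβl)/(Z_0 + jZ_L·tanβl)
     = 75·(113 − j42.4)/(474 − j294)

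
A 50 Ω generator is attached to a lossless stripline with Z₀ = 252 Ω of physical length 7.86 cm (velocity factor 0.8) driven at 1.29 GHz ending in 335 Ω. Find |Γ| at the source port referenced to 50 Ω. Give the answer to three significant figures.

λ = v/f = 0.8·c / 1.29 GHz = 0.186 m
βl = 2π·l/λ = 2π × 0.422 = 152°
tan(βl) = -0.53
Z_in = Z_0·(Z_L + jZ_0·tanβl)/(Z_0 + jZ_L·tanβl) = 287 + j68.5 Ω
Γ_s = (Z_in − Z_s)/(Z_in + Z_s) = (237 + j68.5)/(337 + j68.5), |Γ_s| = 0.717

|Γ| ≈ 0.717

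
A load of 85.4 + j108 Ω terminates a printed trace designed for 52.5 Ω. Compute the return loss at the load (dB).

RL ≈ 3.81 dB

Γ = (32.9 + j108)/(137.9 + j108), |Γ| = 0.645
RL = −20·log₁₀|Γ| = −20·log₁₀(0.645)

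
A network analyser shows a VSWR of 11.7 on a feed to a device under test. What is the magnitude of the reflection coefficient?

|Γ| ≈ 0.843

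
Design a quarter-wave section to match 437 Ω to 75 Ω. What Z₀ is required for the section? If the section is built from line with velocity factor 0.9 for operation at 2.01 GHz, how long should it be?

Z_qwt ≈ 181 Ω; length ≈ 3.36 cm

Z_qwt = √(Z_0·R_L) = √(75 × 437) = √32780
λ = 0.9·c/f = 0.134 m, so l = λ/4 = 0.0336 m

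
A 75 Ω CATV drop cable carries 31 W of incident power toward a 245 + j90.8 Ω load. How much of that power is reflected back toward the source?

|Γ| = |(170 + j90.8)/(320 + j90.8)| = 0.579
|Γ|² = 0.336
P_refl = |Γ|²·P_inc = 10.4 W, P_del = (1 − |Γ|²)·P_inc = 20.6 W

P_reflected ≈ 10.4 W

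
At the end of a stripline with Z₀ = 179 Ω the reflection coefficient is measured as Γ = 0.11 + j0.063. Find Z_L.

Z_L = Z_0·(1 + Γ)/(1 − Γ) = 179·(1.11 + j0.063)/(0.89 − j0.063)

Z_L ≈ 221 + j28.3 Ω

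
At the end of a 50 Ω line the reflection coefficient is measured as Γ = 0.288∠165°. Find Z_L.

Z_L ≈ 28 + j4.55 Ω

Z_L = Z_0·(1 + Γ)/(1 − Γ) = 50·(0.722 + j0.0745)/(1.28 − j0.0745)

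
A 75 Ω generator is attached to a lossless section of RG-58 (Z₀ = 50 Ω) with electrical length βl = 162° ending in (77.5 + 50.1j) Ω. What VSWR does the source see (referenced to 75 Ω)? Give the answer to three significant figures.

VSWR ≈ 2.47

tan(βl) = -0.325
Z_in = Z_0·(Z_L + jZ_0·tanβl)/(Z_0 + jZ_L·tanβl) = 42.6 + j41.7 Ω
Γ_s = (Z_in − Z_s)/(Z_in + Z_s) = (-32.4 + j41.7)/(118 + j41.7), |Γ_s| = 0.423
VSWR = (1 + |Γ_s|)/(1 − |Γ_s|)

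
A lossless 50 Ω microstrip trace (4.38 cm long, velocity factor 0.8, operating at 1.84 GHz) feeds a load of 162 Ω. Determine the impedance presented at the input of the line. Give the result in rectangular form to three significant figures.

Z_in ≈ 20.3 + j26.2 Ω

λ = v/f = 0.8·c / 1.84 GHz = 0.13 m
βl = 2π·l/λ = 2π × 0.336 = 121°
tan(βl) = tan(121°) = -1.67
Z_in = Z_0·(Z_L + jZ_0·tanβl)/(Z_0 + jZ_L·tanβl)
     = 50·(162 − j83.6)/(50 − j271)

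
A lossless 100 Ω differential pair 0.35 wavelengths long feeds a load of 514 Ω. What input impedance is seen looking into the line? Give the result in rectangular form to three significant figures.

Z_in ≈ 29.1 + j68.5 Ω

βl = 2π × 0.35 = 126°
tan(βl) = tan(126°) = -1.38
Z_in = Z_0·(Z_L + jZ_0·tanβl)/(Z_0 + jZ_L·tanβl)
     = 100·(514 − j138)/(100 − j707)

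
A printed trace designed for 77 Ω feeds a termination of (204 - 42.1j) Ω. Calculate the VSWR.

Γ = (Z_L − Z_0)/(Z_L + Z_0) = (127 − j42.1)/(281 − j42.1)
|Γ| = 134/284 = 0.471
VSWR = (1 + |Γ|)/(1 − |Γ|) = 1.47/0.529

VSWR ≈ 2.78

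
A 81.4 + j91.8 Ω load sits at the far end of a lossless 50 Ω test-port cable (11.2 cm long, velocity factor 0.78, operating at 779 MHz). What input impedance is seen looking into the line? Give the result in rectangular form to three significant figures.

λ = v/f = 0.78·c / 779 MHz = 0.3 m
βl = 2π·l/λ = 2π × 0.373 = 134°
tan(βl) = tan(134°) = -1.03
Z_in = Z_0·(Z_L + jZ_0·tanβl)/(Z_0 + jZ_L·tanβl)
     = 50·(81.4 + j40.4)/(144 − j83.6)

Z_in ≈ 15 + j22.7 Ω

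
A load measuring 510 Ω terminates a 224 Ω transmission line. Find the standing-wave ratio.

For a purely resistive load, VSWR = R_L/Z_0 or Z_0/R_L (whichever > 1) = 510/224

VSWR ≈ 2.28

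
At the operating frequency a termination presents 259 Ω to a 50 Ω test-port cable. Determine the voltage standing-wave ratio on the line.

For a purely resistive load, VSWR = R_L/Z_0 or Z_0/R_L (whichever > 1) = 259/50

VSWR ≈ 5.18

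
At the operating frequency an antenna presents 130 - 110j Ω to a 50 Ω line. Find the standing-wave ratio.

VSWR ≈ 4.63

Γ = (Z_L − Z_0)/(Z_L + Z_0) = (80 − j110)/(180 − j110)
|Γ| = 136/211 = 0.645
VSWR = (1 + |Γ|)/(1 − |Γ|) = 1.64/0.355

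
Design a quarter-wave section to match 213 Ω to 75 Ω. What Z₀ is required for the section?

Z_qwt ≈ 126 Ω

Z_qwt = √(Z_0·R_L) = √(75 × 213) = √15980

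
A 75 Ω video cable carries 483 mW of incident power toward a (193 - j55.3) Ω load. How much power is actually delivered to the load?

P_delivered ≈ 373 mW

|Γ| = |(118 − j55.3)/(268 − j55.3)| = 0.476
|Γ|² = 0.227
P_refl = |Γ|²·P_inc = 110 mW, P_del = (1 − |Γ|²)·P_inc = 373 mW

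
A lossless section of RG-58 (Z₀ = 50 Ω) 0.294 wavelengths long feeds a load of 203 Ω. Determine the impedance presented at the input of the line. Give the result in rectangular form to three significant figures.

βl = 2π × 0.294 = 106°
tan(βl) = tan(106°) = -3.52
Z_in = Z_0·(Z_L + jZ_0·tanβl)/(Z_0 + jZ_L·tanβl)
     = 50·(203 − j176)/(50 − j715)

Z_in ≈ 13.2 + j13.3 Ω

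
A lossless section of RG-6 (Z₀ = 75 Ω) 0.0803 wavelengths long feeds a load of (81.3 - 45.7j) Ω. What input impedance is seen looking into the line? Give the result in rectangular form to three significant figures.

Z_in ≈ 49.5 − j25.4 Ω

βl = 2π × 0.0803 = 28.9°
tan(βl) = tan(28.9°) = 0.552
Z_in = Z_0·(Z_L + jZ_0·tanβl)/(Z_0 + jZ_L·tanβl)
     = 75·(81.3 − j4.28)/(100 + j44.9)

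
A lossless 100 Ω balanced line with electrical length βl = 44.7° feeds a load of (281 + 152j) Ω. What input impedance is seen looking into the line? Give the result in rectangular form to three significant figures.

Z_in ≈ 69.6 − j114 Ω

tan(βl) = tan(44.7°) = 0.99
Z_in = Z_0·(Z_L + jZ_0·tanβl)/(Z_0 + jZ_L·tanβl)
     = 100·(281 + j251)/(-50.4 + j278)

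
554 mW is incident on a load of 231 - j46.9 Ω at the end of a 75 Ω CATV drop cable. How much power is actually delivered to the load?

|Γ| = |(156 − j46.9)/(306 − j46.9)| = 0.526
|Γ|² = 0.277
P_refl = |Γ|²·P_inc = 153 mW, P_del = (1 − |Γ|²)·P_inc = 401 mW

P_delivered ≈ 401 mW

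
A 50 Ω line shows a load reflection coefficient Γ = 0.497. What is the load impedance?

Z_L = Z_0·(1 + Γ)/(1 − Γ) = 50·(1.5)/(0.503)

Z_L ≈ 149 Ω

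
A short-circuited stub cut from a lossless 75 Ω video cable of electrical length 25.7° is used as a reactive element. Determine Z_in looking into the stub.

Z_in ≈ +j36.1 Ω

tan(βl) = 0.481
For a short-circuited stub, Z_in = jZ_0·tan(βl)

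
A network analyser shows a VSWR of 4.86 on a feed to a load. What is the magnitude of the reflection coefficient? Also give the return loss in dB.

|Γ| = (S − 1)/(S + 1) = (4.86 − 1)/(4.86 + 1) = 3.86/5.86
RL = −20·log₁₀|Γ| = −20·log₁₀(0.659)

|Γ| ≈ 0.659; return loss ≈ 3.63 dB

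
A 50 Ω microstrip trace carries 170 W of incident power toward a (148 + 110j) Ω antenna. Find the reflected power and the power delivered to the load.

P_reflected ≈ 71.9 W; P_delivered ≈ 98.1 W

|Γ| = |(98 + j110)/(198 + j110)| = 0.65
|Γ|² = 0.423
P_refl = |Γ|²·P_inc = 71.9 W, P_del = (1 − |Γ|²)·P_inc = 98.1 W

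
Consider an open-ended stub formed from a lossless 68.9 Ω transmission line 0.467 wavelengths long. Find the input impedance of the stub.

βl = 2π × 0.467 = 168°
tan(βl) = -0.21
For an open-ended stub, Z_in = −jZ_0·cot(βl) = −jZ_0/tan(βl)

Z_in ≈ +j328 Ω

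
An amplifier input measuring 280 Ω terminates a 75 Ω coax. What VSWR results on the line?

VSWR ≈ 3.73

Γ = (280 − 75)/(280 + 75) = 0.577
VSWR = (1 + 0.577)/(1 − 0.577)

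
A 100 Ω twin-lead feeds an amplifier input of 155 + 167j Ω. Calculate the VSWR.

Γ = (Z_L − Z_0)/(Z_L + Z_0) = (55 + j167)/(255 + j167)
|Γ| = 176/305 = 0.577
VSWR = (1 + |Γ|)/(1 − |Γ|) = 1.58/0.423

VSWR ≈ 3.73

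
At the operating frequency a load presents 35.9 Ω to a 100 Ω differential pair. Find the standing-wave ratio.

Γ = (35.9 − 100)/(35.9 + 100) = -0.472
VSWR = (1 + 0.472)/(1 − 0.472)

VSWR ≈ 2.79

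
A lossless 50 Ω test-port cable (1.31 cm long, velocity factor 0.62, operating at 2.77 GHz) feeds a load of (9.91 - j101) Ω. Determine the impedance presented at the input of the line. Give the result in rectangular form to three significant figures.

λ = v/f = 0.62·c / 2.77 GHz = 0.0671 m
βl = 2π·l/λ = 2π × 0.195 = 70.2°
tan(βl) = tan(70.2°) = 2.78
Z_in = Z_0·(Z_L + jZ_0·tanβl)/(Z_0 + jZ_L·tanβl)
     = 50·(9.91 + j38.1)/(331 + j27.6)

Z_in ≈ 1.96 + j5.6 Ω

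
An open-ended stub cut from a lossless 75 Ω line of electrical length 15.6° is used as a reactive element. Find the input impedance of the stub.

Z_in ≈ −j269 Ω

tan(βl) = 0.279
For an open-ended stub, Z_in = −jZ_0·cot(βl) = −jZ_0/tan(βl)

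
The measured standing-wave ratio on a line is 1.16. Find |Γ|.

|Γ| ≈ 0.0741

|Γ| = (S − 1)/(S + 1) = (1.16 − 1)/(1.16 + 1) = 0.16/2.16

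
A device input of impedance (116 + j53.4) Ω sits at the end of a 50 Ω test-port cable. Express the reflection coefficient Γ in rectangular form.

Γ = (Z_L − Z_0)/(Z_L + Z_0) = (66 + j53.4)/(166 + j53.4)

Γ ≈ 0.454 + j0.176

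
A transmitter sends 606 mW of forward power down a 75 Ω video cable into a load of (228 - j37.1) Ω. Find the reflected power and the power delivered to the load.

|Γ| = |(153 − j37.1)/(303 − j37.1)| = 0.516
|Γ|² = 0.266
P_refl = |Γ|²·P_inc = 161 mW, P_del = (1 − |Γ|²)·P_inc = 445 mW

P_reflected ≈ 161 mW; P_delivered ≈ 445 mW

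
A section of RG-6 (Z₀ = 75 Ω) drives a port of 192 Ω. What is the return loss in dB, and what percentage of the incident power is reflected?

Γ = (192 − 75)/(192 + 75) = 0.438
RL = −20·log₁₀(0.438) = 7.17 dB
P_refl/P_inc = |Γ|² = 0.192

RL ≈ 7.17 dB; 19.2% of incident power reflected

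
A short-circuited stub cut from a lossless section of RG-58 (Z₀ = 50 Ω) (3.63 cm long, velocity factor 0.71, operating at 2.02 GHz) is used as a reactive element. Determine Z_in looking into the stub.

λ = v/f = 0.71·c / 2.02 GHz = 0.105 m
βl = 2π·l/λ = 2π × 0.344 = 124°
tan(βl) = -1.49
For a short-circuited stub, Z_in = jZ_0·tan(βl)

Z_in ≈ −j74.3 Ω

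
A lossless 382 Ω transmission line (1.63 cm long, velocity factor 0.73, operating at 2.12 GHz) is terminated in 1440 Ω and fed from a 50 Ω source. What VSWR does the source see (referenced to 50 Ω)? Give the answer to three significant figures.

VSWR ≈ 10.3

λ = v/f = 0.73·c / 2.12 GHz = 0.103 m
βl = 2π·l/λ = 2π × 0.158 = 56.8°
tan(βl) = 1.53
Z_in = Z_0·(Z_L + jZ_0·tanβl)/(Z_0 + jZ_L·tanβl) = 140 − j226 Ω
Γ_s = (Z_in − Z_s)/(Z_in + Z_s) = (90.5 − j226)/(190 − j226), |Γ_s| = 0.823
VSWR = (1 + |Γ_s|)/(1 − |Γ_s|)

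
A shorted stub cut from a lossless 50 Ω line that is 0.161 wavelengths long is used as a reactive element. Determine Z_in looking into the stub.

Z_in ≈ +j79.9 Ω

βl = 2π × 0.161 = 58°
tan(βl) = 1.6
For a shorted stub, Z_in = jZ_0·tan(βl)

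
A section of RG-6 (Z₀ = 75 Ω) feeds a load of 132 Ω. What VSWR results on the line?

VSWR ≈ 1.76

Γ = (132 − 75)/(132 + 75) = 0.275
VSWR = (1 + 0.275)/(1 − 0.275)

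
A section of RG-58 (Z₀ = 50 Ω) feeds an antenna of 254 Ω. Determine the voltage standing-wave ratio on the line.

VSWR ≈ 5.08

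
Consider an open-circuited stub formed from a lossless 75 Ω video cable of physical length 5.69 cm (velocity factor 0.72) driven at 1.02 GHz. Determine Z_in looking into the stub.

λ = v/f = 0.72·c / 1.02 GHz = 0.212 m
βl = 2π·l/λ = 2π × 0.269 = 96.7°
tan(βl) = -8.47
For an open-circuited stub, Z_in = −jZ_0·cot(βl) = −jZ_0/tan(βl)

Z_in ≈ +j8.85 Ω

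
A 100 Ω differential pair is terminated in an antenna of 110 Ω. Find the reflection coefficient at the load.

Γ = 0.0476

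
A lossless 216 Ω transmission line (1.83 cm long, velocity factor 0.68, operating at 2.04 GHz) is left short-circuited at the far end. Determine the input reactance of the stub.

X_in ≈ 482 Ω (inductive)

λ = v/f = 0.68·c / 2.04 GHz = 0.1 m
βl = 2π·l/λ = 2π × 0.183 = 65.9°
tan(βl) = 2.23
For a short-circuited stub, Z_in = jZ_0·tan(βl)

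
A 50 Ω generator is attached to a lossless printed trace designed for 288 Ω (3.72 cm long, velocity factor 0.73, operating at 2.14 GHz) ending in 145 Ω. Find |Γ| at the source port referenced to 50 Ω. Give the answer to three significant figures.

λ = v/f = 0.73·c / 2.14 GHz = 0.102 m
βl = 2π·l/λ = 2π × 0.364 = 131°
tan(βl) = -1.16
Z_in = Z_0·(Z_L + jZ_0·tanβl)/(Z_0 + jZ_L·tanβl) = 253 − j186 Ω
Γ_s = (Z_in − Z_s)/(Z_in + Z_s) = (203 − j186)/(303 − j186), |Γ_s| = 0.774

|Γ| ≈ 0.774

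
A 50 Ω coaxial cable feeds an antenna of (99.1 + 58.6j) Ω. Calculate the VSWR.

VSWR ≈ 2.83

Γ = (Z_L − Z_0)/(Z_L + Z_0) = (49.1 + j58.6)/(149.1 + j58.6)
|Γ| = 76.5/160 = 0.477
VSWR = (1 + |Γ|)/(1 − |Γ|) = 1.48/0.523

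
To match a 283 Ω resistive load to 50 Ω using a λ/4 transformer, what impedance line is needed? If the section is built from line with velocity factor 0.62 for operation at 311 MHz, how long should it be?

Z_qwt ≈ 119 Ω; length ≈ 15 cm

Z_qwt = √(Z_0·R_L) = √(50 × 283) = √14150
λ = 0.62·c/f = 0.598 m, so l = λ/4 = 0.15 m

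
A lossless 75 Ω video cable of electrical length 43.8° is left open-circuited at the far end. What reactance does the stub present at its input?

tan(βl) = 0.959
For an open-circuited stub, Z_in = −jZ_0·cot(βl) = −jZ_0/tan(βl)

X_in ≈ -78.2 Ω (capacitive)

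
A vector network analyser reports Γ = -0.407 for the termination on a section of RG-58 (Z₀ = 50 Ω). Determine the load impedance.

Z_L = Z_0·(1 + Γ)/(1 − Γ) = 50·(0.593)/(1.41)

Z_L ≈ 21.1 Ω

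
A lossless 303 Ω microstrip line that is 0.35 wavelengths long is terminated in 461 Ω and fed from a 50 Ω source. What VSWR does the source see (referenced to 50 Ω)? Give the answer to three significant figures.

VSWR ≈ 5.82

βl = 2π × 0.35 = 126°
tan(βl) = -1.38
Z_in = Z_0·(Z_L + jZ_0·tanβl)/(Z_0 + jZ_L·tanβl) = 248 + j102 Ω
Γ_s = (Z_in − Z_s)/(Z_in + Z_s) = (198 + j102)/(298 + j102), |Γ_s| = 0.707
VSWR = (1 + |Γ_s|)/(1 − |Γ_s|)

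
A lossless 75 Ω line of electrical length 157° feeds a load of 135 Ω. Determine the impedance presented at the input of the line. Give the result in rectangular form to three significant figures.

Z_in ≈ 101 + j45 Ω

tan(βl) = tan(157°) = -0.424
Z_in = Z_0·(Z_L + jZ_0·tanβl)/(Z_0 + jZ_L·tanβl)
     = 75·(135 − j31.8)/(75 − j57.3)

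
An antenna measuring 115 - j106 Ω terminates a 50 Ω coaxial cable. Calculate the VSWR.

Γ = (Z_L − Z_0)/(Z_L + Z_0) = (65 − j106)/(165 − j106)
|Γ| = 124/196 = 0.634
VSWR = (1 + |Γ|)/(1 − |Γ|) = 1.63/0.366

VSWR ≈ 4.46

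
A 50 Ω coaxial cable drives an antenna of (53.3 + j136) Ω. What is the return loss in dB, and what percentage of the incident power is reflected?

Γ = (3.3 + j136)/(103.3 + j136), |Γ| = 0.797
RL = −20·log₁₀(0.797) = 1.98 dB
P_refl/P_inc = |Γ|² = 0.635

RL ≈ 1.98 dB; 63.5% of incident power reflected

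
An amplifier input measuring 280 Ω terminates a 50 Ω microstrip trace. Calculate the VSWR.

VSWR ≈ 5.6

Γ = (280 − 50)/(280 + 50) = 0.697
VSWR = (1 + 0.697)/(1 − 0.697)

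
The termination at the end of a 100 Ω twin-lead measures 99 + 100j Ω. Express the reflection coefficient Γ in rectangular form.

Γ = (Z_L − Z_0)/(Z_L + Z_0) = (-1 + j100)/(199 + j100)

Γ ≈ 0.198 + j0.403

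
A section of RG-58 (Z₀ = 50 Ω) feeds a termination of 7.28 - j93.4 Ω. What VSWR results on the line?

VSWR ≈ 30.9

Γ = (Z_L − Z_0)/(Z_L + Z_0) = (-42.72 − j93.4)/(57.28 − j93.4)
|Γ| = 103/110 = 0.937
VSWR = (1 + |Γ|)/(1 − |Γ|) = 1.94/0.0626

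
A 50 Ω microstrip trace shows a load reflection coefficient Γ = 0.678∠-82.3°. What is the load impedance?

Z_L ≈ 21.1 − j52.6 Ω

Z_L = Z_0·(1 + Γ)/(1 − Γ) = 50·(1.09 − j0.672)/(0.909 + j0.672)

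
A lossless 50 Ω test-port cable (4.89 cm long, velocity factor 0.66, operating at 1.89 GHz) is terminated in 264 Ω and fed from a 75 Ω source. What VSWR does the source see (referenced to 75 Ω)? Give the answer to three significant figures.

λ = v/f = 0.66·c / 1.89 GHz = 0.105 m
βl = 2π·l/λ = 2π × 0.467 = 168°
tan(βl) = -0.212
Z_in = Z_0·(Z_L + jZ_0·tanβl)/(Z_0 + jZ_L·tanβl) = 123 + j126 Ω
Γ_s = (Z_in − Z_s)/(Z_in + Z_s) = (47.5 + j126)/(198 + j126), |Γ_s| = 0.576
VSWR = (1 + |Γ_s|)/(1 − |Γ_s|)

VSWR ≈ 3.72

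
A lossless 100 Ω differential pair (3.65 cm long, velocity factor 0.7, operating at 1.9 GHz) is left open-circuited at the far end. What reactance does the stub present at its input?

X_in ≈ 55.2 Ω (inductive)

λ = v/f = 0.7·c / 1.9 GHz = 0.111 m
βl = 2π·l/λ = 2π × 0.33 = 119°
tan(βl) = -1.81
For an open-circuited stub, Z_in = −jZ_0·cot(βl) = −jZ_0/tan(βl)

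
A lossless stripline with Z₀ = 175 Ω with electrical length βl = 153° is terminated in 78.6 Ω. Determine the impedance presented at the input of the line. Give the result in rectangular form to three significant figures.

tan(βl) = tan(153°) = -0.51
Z_in = Z_0·(Z_L + jZ_0·tanβl)/(Z_0 + jZ_L·tanβl)
     = 175·(78.6 − j89.2)/(175 − j40)

Z_in ≈ 94.1 − j67.6 Ω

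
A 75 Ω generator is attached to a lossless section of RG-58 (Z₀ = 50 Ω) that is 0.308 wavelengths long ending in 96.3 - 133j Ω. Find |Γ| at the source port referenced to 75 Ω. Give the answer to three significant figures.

|Γ| ≈ 0.759

βl = 2π × 0.308 = 111°
tan(βl) = -2.62
Z_in = Z_0·(Z_L + jZ_0·tanβl)/(Z_0 + jZ_L·tanβl) = 12.4 + j33.7 Ω
Γ_s = (Z_in − Z_s)/(Z_in + Z_s) = (-62.6 + j33.7)/(87.4 + j33.7), |Γ_s| = 0.759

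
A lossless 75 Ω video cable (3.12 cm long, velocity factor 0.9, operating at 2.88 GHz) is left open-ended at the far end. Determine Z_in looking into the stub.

λ = v/f = 0.9·c / 2.88 GHz = 0.0938 m
βl = 2π·l/λ = 2π × 0.333 = 120°
tan(βl) = -1.75
For an open-ended stub, Z_in = −jZ_0·cot(βl) = −jZ_0/tan(βl)

Z_in ≈ +j43 Ω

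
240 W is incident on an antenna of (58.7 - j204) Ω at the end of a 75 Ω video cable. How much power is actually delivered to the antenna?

P_delivered ≈ 71 W

|Γ| = |(-16.3 − j204)/(133.7 − j204)| = 0.839
|Γ|² = 0.704
P_refl = |Γ|²·P_inc = 169 W, P_del = (1 − |Γ|²)·P_inc = 71 W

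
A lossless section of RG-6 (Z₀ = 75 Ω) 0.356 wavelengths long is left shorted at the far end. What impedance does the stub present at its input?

βl = 2π × 0.356 = 128°
tan(βl) = -1.27
For a shorted stub, Z_in = jZ_0·tan(βl)

Z_in ≈ −j95.4 Ω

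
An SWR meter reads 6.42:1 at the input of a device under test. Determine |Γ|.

|Γ| = (S − 1)/(S + 1) = (6.42 − 1)/(6.42 + 1) = 5.42/7.42

|Γ| ≈ 0.73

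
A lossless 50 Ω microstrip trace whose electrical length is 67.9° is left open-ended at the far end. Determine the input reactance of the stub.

X_in ≈ -20.3 Ω (capacitive)

tan(βl) = 2.46
For an open-ended stub, Z_in = −jZ_0·cot(βl) = −jZ_0/tan(βl)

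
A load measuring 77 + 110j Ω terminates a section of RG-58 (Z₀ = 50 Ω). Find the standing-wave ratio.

VSWR ≈ 5.14

Γ = (Z_L − Z_0)/(Z_L + Z_0) = (27 + j110)/(127 + j110)
|Γ| = 113/168 = 0.674
VSWR = (1 + |Γ|)/(1 − |Γ|) = 1.67/0.326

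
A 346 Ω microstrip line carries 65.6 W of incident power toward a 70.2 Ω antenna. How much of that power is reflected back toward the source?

P_reflected ≈ 28.8 W

Γ = (70.2 − 346)/(70.2 + 346) = -0.663
|Γ|² = 0.439
P_refl = |Γ|²·P_inc = 28.8 W, P_del = (1 − |Γ|²)·P_inc = 36.8 W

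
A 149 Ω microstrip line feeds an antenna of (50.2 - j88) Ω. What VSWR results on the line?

Γ = (Z_L − Z_0)/(Z_L + Z_0) = (-98.8 − j88)/(199.2 − j88)
|Γ| = 132/218 = 0.608
VSWR = (1 + |Γ|)/(1 − |Γ|) = 1.61/0.392

VSWR ≈ 4.1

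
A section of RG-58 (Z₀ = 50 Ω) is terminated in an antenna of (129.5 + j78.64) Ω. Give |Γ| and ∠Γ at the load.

Γ ≈ 0.571 ∠ 21°

Γ = (Z_L − Z_0)/(Z_L + Z_0) = (79.5 + j78.64)/(179.5 + j78.64)
|Γ| = 112/196 = 0.571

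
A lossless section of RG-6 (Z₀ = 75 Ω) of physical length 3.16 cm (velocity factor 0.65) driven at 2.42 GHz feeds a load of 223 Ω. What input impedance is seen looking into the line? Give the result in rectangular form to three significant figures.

λ = v/f = 0.65·c / 2.42 GHz = 0.0806 m
βl = 2π·l/λ = 2π × 0.392 = 141°
tan(βl) = tan(141°) = -0.805
Z_in = Z_0·(Z_L + jZ_0·tanβl)/(Z_0 + jZ_L·tanβl)
     = 75·(223 − j60.3)/(75 − j179)

Z_in ≈ 54.6 + j70.4 Ω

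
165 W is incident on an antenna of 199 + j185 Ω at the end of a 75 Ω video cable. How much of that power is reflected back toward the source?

|Γ| = |(124 + j185)/(274 + j185)| = 0.674
|Γ|² = 0.454
P_refl = |Γ|²·P_inc = 74.9 W, P_del = (1 − |Γ|²)·P_inc = 90.1 W

P_reflected ≈ 74.9 W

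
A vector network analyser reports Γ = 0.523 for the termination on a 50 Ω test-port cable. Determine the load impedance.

Z_L ≈ 160 Ω

Z_L = Z_0·(1 + Γ)/(1 − Γ) = 50·(1.52)/(0.477)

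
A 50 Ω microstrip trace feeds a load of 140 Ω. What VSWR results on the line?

For a purely resistive load, VSWR = R_L/Z_0 or Z_0/R_L (whichever > 1) = 140/50

VSWR ≈ 2.8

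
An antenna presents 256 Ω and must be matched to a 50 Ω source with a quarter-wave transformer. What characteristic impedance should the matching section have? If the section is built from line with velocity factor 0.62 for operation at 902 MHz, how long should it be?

Z_qwt ≈ 113 Ω; length ≈ 5.16 cm

Z_qwt = √(Z_0·R_L) = √(50 × 256) = √12800
λ = 0.62·c/f = 0.206 m, so l = λ/4 = 0.0516 m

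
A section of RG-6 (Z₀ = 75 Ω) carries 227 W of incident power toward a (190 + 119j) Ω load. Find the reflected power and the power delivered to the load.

|Γ| = |(115 + j119)/(265 + j119)| = 0.57
|Γ|² = 0.325
P_refl = |Γ|²·P_inc = 73.7 W, P_del = (1 − |Γ|²)·P_inc = 153 W

P_reflected ≈ 73.7 W; P_delivered ≈ 153 W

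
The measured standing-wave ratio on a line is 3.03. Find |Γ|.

|Γ| = (S − 1)/(S + 1) = (3.03 − 1)/(3.03 + 1) = 2.03/4.03

|Γ| ≈ 0.504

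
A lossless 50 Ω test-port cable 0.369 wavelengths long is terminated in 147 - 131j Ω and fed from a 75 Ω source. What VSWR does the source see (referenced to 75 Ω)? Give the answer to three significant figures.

βl = 2π × 0.369 = 133°
tan(βl) = -1.08
Z_in = Z_0·(Z_L + jZ_0·tanβl)/(Z_0 + jZ_L·tanβl) = 23.8 + j60 Ω
Γ_s = (Z_in − Z_s)/(Z_in + Z_s) = (-51.2 + j60)/(98.8 + j60), |Γ_s| = 0.683
VSWR = (1 + |Γ_s|)/(1 − |Γ_s|)

VSWR ≈ 5.31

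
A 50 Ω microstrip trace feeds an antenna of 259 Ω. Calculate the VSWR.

Γ = (259 − 50)/(259 + 50) = 0.676
VSWR = (1 + 0.676)/(1 − 0.676)

VSWR ≈ 5.18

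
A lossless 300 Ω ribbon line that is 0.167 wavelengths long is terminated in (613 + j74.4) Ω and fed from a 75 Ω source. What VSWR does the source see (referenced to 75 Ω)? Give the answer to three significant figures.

VSWR ≈ 4.1

βl = 2π × 0.167 = 60.1°
tan(βl) = 1.74
Z_in = Z_0·(Z_L + jZ_0·tanβl)/(Z_0 + jZ_L·tanβl) = 190 − j142 Ω
Γ_s = (Z_in − Z_s)/(Z_in + Z_s) = (115 − j142)/(265 − j142), |Γ_s| = 0.608
VSWR = (1 + |Γ_s|)/(1 − |Γ_s|)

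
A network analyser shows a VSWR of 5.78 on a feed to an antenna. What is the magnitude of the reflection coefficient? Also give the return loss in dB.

|Γ| = (S − 1)/(S + 1) = (5.78 − 1)/(5.78 + 1) = 4.78/6.78
RL = −20·log₁₀|Γ| = −20·log₁₀(0.705)

|Γ| ≈ 0.705; return loss ≈ 3.04 dB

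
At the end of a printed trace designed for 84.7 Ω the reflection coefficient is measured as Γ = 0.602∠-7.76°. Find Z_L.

Z_L ≈ 319 − j81.3 Ω

Z_L = Z_0·(1 + Γ)/(1 − Γ) = 84.7·(1.6 − j0.0813)/(0.404 + j0.0813)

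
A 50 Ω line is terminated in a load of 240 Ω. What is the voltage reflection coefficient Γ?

Γ = 0.655

Γ = (Z_L − Z_0)/(Z_L + Z_0) = (240 − 50)/(240 + 50) = 190/290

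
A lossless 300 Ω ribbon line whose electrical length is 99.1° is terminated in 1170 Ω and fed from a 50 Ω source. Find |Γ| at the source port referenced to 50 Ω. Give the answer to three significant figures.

|Γ| ≈ 0.391

tan(βl) = -6.24
Z_in = Z_0·(Z_L + jZ_0·tanβl)/(Z_0 + jZ_L·tanβl) = 78.8 + j44.8 Ω
Γ_s = (Z_in − Z_s)/(Z_in + Z_s) = (28.8 + j44.8)/(129 + j44.8), |Γ_s| = 0.391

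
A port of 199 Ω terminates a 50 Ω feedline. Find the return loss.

Γ = (199 − 50)/(199 + 50) = 0.598
RL = −20·log₁₀|Γ| = −20·log₁₀(0.598)

RL ≈ 4.46 dB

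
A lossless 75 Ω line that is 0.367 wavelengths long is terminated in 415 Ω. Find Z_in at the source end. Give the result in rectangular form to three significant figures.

Z_in ≈ 24 + j63.9 Ω

βl = 2π × 0.367 = 132°
tan(βl) = tan(132°) = -1.11
Z_in = Z_0·(Z_L + jZ_0·tanβl)/(Z_0 + jZ_L·tanβl)
     = 75·(415 − j82.9)/(75 − j459)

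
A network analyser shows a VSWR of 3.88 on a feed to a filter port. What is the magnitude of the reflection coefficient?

|Γ| ≈ 0.59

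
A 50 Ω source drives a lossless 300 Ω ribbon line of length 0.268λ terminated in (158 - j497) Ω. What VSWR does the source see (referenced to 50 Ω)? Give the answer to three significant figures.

βl = 2π × 0.268 = 96.5°
tan(βl) = -8.8
Z_in = Z_0·(Z_L + jZ_0·tanβl)/(Z_0 + jZ_L·tanβl) = 60.2 + j210 Ω
Γ_s = (Z_in − Z_s)/(Z_in + Z_s) = (10.2 + j210)/(110 + j210), |Γ_s| = 0.887
VSWR = (1 + |Γ_s|)/(1 − |Γ_s|)

VSWR ≈ 16.7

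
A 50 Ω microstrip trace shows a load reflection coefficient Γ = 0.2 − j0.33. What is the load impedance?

Z_L = Z_0·(1 + Γ)/(1 − Γ) = 50·(1.2 − j0.33)/(0.8 + j0.33)

Z_L ≈ 56.8 − j44.1 Ω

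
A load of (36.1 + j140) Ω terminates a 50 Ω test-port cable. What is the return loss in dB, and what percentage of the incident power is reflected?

RL ≈ 1.35 dB; 73.3% of incident power reflected

Γ = (-13.9 + j140)/(86.1 + j140), |Γ| = 0.856
RL = −20·log₁₀(0.856) = 1.35 dB
P_refl/P_inc = |Γ|² = 0.733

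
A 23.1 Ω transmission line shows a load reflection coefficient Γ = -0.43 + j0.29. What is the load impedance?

Z_L ≈ 7.93 + j6.29 Ω

Z_L = Z_0·(1 + Γ)/(1 − Γ) = 23.1·(0.57 + j0.29)/(1.43 − j0.29)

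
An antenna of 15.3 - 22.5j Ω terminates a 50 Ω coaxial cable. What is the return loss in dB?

RL ≈ 4.45 dB

Γ = (-34.7 − j22.5)/(65.3 − j22.5), |Γ| = 0.599
RL = −20·log₁₀|Γ| = −20·log₁₀(0.599)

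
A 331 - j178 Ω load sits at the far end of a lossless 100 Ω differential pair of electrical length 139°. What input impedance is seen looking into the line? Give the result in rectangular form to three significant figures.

tan(βl) = tan(139°) = -0.869
Z_in = Z_0·(Z_L + jZ_0·tanβl)/(Z_0 + jZ_L·tanβl)
     = 100·(331 − j265)/(-54.7 − j288)

Z_in ≈ 67.7 + j128 Ω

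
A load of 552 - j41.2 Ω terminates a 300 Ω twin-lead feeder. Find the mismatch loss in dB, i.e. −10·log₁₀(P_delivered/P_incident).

mismatch loss ≈ 0.408 dB

Γ = (252 − j41.2)/(852 − j41.2), |Γ| = 0.299
|Γ|² = 0.0896, so P_del/P_inc = 1 − |Γ|² = 0.91
ML = −10·log₁₀(1 − |Γ|²)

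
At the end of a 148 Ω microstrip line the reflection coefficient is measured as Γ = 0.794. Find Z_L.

Z_L ≈ 1290 Ω

Z_L = Z_0·(1 + Γ)/(1 − Γ) = 148·(1.79)/(0.206)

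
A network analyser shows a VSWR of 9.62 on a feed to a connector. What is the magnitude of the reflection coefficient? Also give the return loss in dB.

|Γ| ≈ 0.812; return loss ≈ 1.81 dB

|Γ| = (S − 1)/(S + 1) = (9.62 − 1)/(9.62 + 1) = 8.62/10.6
RL = −20·log₁₀|Γ| = −20·log₁₀(0.812)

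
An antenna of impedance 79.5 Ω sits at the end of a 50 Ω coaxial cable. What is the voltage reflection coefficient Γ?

Γ = (Z_L − Z_0)/(Z_L + Z_0) = (79.5 − 50)/(79.5 + 50) = 29.5/129.5

Γ = 0.228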